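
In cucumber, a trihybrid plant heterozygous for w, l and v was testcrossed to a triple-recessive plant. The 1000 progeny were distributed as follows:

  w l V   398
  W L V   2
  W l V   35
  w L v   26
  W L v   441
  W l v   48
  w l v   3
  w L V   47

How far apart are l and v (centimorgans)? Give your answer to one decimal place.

The two most frequent reciprocal classes, w l V and W L v, are the parental types, so the F1 was w l V / W L v.
The two rarest classes, w l v and W L V, are the double crossovers. Comparing them with the parentals, only the v allele has switched, so v is the middle locus and the order is l – v – w.
Crossovers in the l–v interval produce the single-crossover classes w L V and W l v (47 + 48 = 95) plus the double crossovers (5).
RF(l–v) = (95 + 5) / 1000 = 100/1000 = 0.1000 → 10.0 centimorgans.

10.0 centimorgans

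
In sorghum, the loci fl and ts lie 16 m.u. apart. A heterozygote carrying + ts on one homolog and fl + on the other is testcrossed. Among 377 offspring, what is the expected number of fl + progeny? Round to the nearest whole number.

158

A map distance of 16 m.u. corresponds to a recombination frequency of 0.160.
The F1 is + ts / fl +, so fl + is a parental gamete class with expected frequency (1 − r)/2 = 0.840/2 = 0.4200.
Expected number = 0.4200 × 377 = 158.34 ≈ 158.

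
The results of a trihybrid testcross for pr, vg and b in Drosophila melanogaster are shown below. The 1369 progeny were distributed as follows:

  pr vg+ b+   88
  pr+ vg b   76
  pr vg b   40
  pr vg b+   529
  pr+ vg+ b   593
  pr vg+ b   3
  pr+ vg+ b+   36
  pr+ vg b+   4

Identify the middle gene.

pr

The two most frequent reciprocal classes, pr vg b+ and pr+ vg+ b, are the parental types, so the F1 was pr vg b+ / pr+ vg+ b.
The two rarest classes, pr+ vg b+ and pr vg+ b, are the double crossovers. Comparing them with the parentals, only the pr allele has switched, so pr is the middle locus and the order is vg – pr – b.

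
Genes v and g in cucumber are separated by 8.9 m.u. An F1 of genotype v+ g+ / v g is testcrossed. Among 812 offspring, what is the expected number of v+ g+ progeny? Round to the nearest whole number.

370

A map distance of 8.9 m.u. corresponds to a recombination frequency of 0.089.
The F1 is v+ g+ / v g, so v+ g+ is a parental gamete class with expected frequency (1 − r)/2 = 0.911/2 = 0.4555.
Expected number = 0.4555 × 812 = 369.87 ≈ 370.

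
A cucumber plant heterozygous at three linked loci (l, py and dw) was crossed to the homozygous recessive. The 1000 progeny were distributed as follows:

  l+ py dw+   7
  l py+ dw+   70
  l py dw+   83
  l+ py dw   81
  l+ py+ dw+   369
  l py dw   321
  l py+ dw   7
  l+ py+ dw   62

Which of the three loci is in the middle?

py

The two most frequent reciprocal classes, l+ py+ dw+ and l py dw, are the parental types, so the F1 was l+ py+ dw+ / l py dw.
The two rarest classes, l+ py dw+ and l py+ dw, are the double crossovers. Comparing them with the parentals, only the py allele has switched, so py is the middle locus and the order is dw – py – l.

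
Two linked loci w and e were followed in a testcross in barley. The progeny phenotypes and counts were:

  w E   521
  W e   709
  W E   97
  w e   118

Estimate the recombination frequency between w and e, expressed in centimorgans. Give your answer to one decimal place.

14.9 centimorgans

The two most frequent classes, W e (709) and w E (521), are the parental types, so the F1 was W e / w E.
The recombinant classes are W E and w e: 97 + 118 = 215.
Recombination frequency = 215/1445 = 0.1488 ≈ 14.9%, i.e. 14.9 centimorgans.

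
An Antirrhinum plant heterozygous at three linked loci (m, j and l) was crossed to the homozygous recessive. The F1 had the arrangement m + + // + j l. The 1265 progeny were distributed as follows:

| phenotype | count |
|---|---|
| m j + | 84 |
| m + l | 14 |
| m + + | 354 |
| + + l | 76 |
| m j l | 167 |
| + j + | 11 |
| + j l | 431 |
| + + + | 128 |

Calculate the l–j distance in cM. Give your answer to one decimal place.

14.6 cM

The two rarest classes, m + l and + j +, are the double crossovers. Comparing them with the parentals, only the l allele has switched, so l is the middle locus and the order is m – l – j.
Crossovers in the l–j interval produce the single-crossover classes m j + and + + l (84 + 76 = 160) plus the double crossovers (25).
RF(l–j) = (160 + 25) / 1265 = 185/1265 = 0.1462 → 14.6 cM.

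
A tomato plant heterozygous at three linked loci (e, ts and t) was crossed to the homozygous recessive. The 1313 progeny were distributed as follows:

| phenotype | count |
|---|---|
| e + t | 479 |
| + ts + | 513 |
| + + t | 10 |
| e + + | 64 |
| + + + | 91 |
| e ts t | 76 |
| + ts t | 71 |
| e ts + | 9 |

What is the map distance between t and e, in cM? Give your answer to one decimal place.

11.7 cM

The two most frequent reciprocal classes, + ts + and e + t, are the parental types, so the F1 was + ts + / e + t.
The two rarest classes, e ts + and + + t, are the double crossovers. Comparing them with the parentals, only the e allele has switched, so e is the middle locus and the order is t – e – ts.
Crossovers in the t–e interval produce the single-crossover classes + ts t and e + + (71 + 64 = 135) plus the double crossovers (19).
RF(t–e) = (135 + 19) / 1313 = 154/1313 = 0.1173 → 11.7 cM.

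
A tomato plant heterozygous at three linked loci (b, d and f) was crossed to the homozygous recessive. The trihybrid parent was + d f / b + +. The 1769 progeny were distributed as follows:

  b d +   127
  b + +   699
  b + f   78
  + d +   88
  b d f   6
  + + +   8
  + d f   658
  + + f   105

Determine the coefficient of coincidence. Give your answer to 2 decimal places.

0.56

The two rarest classes, b d f and + + +, are the double crossovers. Comparing them with the parentals, only the b allele has switched, so b is the middle locus and the order is f – b – d.
f–b: (166 + 14)/1769 = 0.1018; b–d: (232 + 14)/1769 = 0.1391.
Expected DCO frequency = 0.1018 × 0.1391 ≈ 0.01416; observed = 14/1769 ≈ 0.00791.
Coefficient of coincidence = 0.00791/0.01416 ≈ 0.56.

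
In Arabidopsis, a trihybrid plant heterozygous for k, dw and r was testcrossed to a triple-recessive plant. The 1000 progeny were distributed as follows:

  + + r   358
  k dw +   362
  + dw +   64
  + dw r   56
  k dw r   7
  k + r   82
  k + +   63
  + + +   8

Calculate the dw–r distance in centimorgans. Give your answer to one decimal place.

The two most frequent reciprocal classes, + + r and k dw +, are the parental types, so the F1 was + + r / k dw +.
The two rarest classes, + + + and k dw r, are the double crossovers. Comparing them with the parentals, only the r allele has switched, so r is the middle locus and the order is dw – r – k.
Crossovers in the dw–r interval produce the single-crossover classes + dw r and k + + (56 + 63 = 119) plus the double crossovers (15).
RF(dw–r) = (119 + 15) / 1000 = 134/1000 = 0.1340 → 13.4 centimorgans.

13.4 centimorgans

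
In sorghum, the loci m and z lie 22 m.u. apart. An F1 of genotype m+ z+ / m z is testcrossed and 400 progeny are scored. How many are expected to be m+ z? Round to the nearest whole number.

A map distance of 22 m.u. corresponds to a recombination frequency of 0.220.
The F1 is m+ z+ / m z, so m+ z is a recombinant gamete class with expected frequency r/2 = 0.220/2 = 0.1100.
Expected number = 0.1100 × 400 = 44.00 ≈ 44.

44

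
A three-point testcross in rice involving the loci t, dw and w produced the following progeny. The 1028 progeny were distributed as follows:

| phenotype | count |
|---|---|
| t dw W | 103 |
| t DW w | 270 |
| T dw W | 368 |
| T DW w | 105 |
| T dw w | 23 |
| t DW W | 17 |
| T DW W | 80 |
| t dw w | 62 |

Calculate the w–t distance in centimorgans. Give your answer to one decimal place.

The two most frequent reciprocal classes, T dw W and t DW w, are the parental types, so the F1 was T dw W / t DW w.
The two rarest classes, T dw w and t DW W, are the double crossovers. Comparing them with the parentals, only the w allele has switched, so w is the middle locus and the order is dw – w – t.
Crossovers in the w–t interval produce the single-crossover classes t dw W and T DW w (103 + 105 = 208) plus the double crossovers (40).
RF(w–t) = (208 + 40) / 1028 = 248/1028 = 0.2412 → 24.1 centimorgans.

24.1 centimorgans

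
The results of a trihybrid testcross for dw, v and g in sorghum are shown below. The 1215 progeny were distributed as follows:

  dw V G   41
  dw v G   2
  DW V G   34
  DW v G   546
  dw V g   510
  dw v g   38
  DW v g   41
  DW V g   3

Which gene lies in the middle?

The two most frequent reciprocal classes, dw V g and DW v G, are the parental types, so the F1 was dw V g / DW v G.
The two rarest classes, DW V g and dw v G, are the double crossovers. Comparing them with the parentals, only the dw allele has switched, so dw is the middle locus and the order is v – dw – g.

dw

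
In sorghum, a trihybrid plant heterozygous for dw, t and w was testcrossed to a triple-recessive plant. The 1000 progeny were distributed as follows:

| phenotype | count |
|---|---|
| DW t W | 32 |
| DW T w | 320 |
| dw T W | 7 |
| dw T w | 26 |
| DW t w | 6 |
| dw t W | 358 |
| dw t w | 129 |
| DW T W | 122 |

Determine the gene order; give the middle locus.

The two most frequent reciprocal classes, dw t W and DW T w, are the parental types, so the F1 was dw t W / DW T w.
The two rarest classes, dw T W and DW t w, are the double crossovers. Comparing them with the parentals, only the t allele has switched, so t is the middle locus and the order is dw – t – w.

t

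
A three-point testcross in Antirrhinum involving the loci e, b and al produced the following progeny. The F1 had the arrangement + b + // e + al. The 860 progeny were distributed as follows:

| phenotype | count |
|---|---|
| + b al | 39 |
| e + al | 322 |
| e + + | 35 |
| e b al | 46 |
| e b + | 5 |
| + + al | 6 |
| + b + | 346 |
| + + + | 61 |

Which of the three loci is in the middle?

The two rarest classes, e b + and + + al, are the double crossovers. Comparing them with the parentals, only the e allele has switched, so e is the middle locus and the order is b – e – al.

e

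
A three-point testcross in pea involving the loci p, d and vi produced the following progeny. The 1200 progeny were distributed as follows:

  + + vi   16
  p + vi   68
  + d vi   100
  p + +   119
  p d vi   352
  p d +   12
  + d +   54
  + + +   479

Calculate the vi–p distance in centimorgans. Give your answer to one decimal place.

20.6 centimorgans

The two most frequent reciprocal classes, + + + and p d vi, are the parental types, so the F1 was + + + / p d vi.
The two rarest classes, + + vi and p d +, are the double crossovers. Comparing them with the parentals, only the vi allele has switched, so vi is the middle locus and the order is p – vi – d.
Crossovers in the p–vi interval produce the single-crossover classes p + + and + d vi (119 + 100 = 219) plus the double crossovers (28).
RF(p–vi) = (219 + 28) / 1200 = 247/1200 = 0.2058 → 20.6 centimorgans.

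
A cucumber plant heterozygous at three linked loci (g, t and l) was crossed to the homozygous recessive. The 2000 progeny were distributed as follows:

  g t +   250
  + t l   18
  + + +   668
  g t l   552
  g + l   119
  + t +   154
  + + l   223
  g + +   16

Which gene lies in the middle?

The two most frequent reciprocal classes, g t l and + + +, are the parental types, so the F1 was g t l / + + +.
The two rarest classes, + t l and g + +, are the double crossovers. Comparing them with the parentals, only the g allele has switched, so g is the middle locus and the order is t – g – l.

g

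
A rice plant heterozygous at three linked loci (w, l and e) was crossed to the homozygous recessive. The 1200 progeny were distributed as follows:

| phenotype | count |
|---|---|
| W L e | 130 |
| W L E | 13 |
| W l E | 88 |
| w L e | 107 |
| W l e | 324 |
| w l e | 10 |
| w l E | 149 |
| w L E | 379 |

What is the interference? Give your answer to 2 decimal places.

0.58

The two most frequent reciprocal classes, w L E and W l e, are the parental types, so the F1 was w L E / W l e.
The two rarest classes, W L E and w l e, are the double crossovers. Comparing them with the parentals, only the w allele has switched, so w is the middle locus and the order is e – w – l.
e–w: (195 + 23)/1200 = 0.1817; w–l: (279 + 23)/1200 = 0.2517.
Expected DCO frequency = 0.1817 × 0.2517 ≈ 0.04573; observed = 23/1200 ≈ 0.01917.
Coefficient of coincidence = 0.01917/0.04573 ≈ 0.42; interference = 1 − 0.42 = 0.58.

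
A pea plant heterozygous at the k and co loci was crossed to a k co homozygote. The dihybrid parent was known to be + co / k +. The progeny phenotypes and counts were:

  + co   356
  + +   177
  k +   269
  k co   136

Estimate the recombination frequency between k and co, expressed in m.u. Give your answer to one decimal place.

The recombinant classes are + + and k co: 177 + 136 = 313.
Recombination frequency = 313/938 = 0.3337 ≈ 33.4%, i.e. 33.4 m.u.

33.4 m.u.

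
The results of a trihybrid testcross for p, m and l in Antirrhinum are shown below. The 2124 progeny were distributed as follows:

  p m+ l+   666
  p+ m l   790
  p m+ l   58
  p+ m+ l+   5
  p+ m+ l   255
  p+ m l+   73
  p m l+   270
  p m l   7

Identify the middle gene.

p

The two most frequent reciprocal classes, p m+ l+ and p+ m l, are the parental types, so the F1 was p m+ l+ / p+ m l.
The two rarest classes, p+ m+ l+ and p m l, are the double crossovers. Comparing them with the parentals, only the p allele has switched, so p is the middle locus and the order is l – p – m.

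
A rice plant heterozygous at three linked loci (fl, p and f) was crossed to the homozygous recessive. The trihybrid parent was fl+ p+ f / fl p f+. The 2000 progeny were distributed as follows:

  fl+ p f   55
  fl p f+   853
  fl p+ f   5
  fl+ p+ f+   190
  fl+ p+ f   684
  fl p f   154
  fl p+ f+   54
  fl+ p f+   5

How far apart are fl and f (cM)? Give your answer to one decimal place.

The two rarest classes, fl p+ f and fl+ p f+, are the double crossovers. Comparing them with the parentals, only the fl allele has switched, so fl is the middle locus and the order is f – fl – p.
Crossovers in the f–fl interval produce the single-crossover classes fl+ p+ f+ and fl p f (190 + 154 = 344) plus the double crossovers (10).
RF(f–fl) = (344 + 10) / 2000 = 354/2000 = 0.1770 → 17.7 cM.

17.7 cM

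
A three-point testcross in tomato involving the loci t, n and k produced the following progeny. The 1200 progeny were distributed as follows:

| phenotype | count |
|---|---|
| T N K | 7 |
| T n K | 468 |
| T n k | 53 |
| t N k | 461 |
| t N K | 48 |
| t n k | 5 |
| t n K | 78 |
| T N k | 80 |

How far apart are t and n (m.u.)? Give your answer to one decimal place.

The two most frequent reciprocal classes, T n K and t N k, are the parental types, so the F1 was T n K / t N k.
The two rarest classes, T N K and t n k, are the double crossovers. Comparing them with the parentals, only the n allele has switched, so n is the middle locus and the order is t – n – k.
Crossovers in the t–n interval produce the single-crossover classes t n K and T N k (78 + 80 = 158) plus the double crossovers (12).
RF(t–n) = (158 + 12) / 1200 = 170/1200 = 0.1417 → 14.2 m.u.

14.2 m.u.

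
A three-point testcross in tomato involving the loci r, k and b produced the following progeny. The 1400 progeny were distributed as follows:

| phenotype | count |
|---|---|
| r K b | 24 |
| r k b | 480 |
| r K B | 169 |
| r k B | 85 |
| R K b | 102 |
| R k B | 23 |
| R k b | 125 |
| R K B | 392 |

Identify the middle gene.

The two most frequent reciprocal classes, r k b and R K B, are the parental types, so the F1 was r k b / R K B.
The two rarest classes, r K b and R k B, are the double crossovers. Comparing them with the parentals, only the k allele has switched, so k is the middle locus and the order is r – k – b.

k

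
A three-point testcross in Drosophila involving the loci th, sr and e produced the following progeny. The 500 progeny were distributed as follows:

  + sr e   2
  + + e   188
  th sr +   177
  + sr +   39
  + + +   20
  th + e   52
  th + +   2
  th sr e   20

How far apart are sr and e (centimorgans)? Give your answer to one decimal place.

8.8 centimorgans

The two most frequent reciprocal classes, + + e and th sr +, are the parental types, so the F1 was + + e / th sr +.
The two rarest classes, + sr e and th + +, are the double crossovers. Comparing them with the parentals, only the sr allele has switched, so sr is the middle locus and the order is th – sr – e.
Crossovers in the sr–e interval produce the single-crossover classes + + + and th sr e (20 + 20 = 40) plus the double crossovers (4).
RF(sr–e) = (40 + 4) / 500 = 44/500 = 0.0880 → 8.8 centimorgans.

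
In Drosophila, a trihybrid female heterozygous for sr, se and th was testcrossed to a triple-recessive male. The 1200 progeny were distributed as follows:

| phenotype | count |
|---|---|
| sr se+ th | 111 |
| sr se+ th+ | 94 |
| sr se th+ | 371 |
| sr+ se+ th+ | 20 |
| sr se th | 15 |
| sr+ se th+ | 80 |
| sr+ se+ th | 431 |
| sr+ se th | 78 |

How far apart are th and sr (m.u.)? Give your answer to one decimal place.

The two most frequent reciprocal classes, sr+ se+ th and sr se th+, are the parental types, so the F1 was sr+ se+ th / sr se th+.
The two rarest classes, sr+ se+ th+ and sr se th, are the double crossovers. Comparing them with the parentals, only the th allele has switched, so th is the middle locus and the order is sr – th – se.
Crossovers in the sr–th interval produce the single-crossover classes sr se+ th and sr+ se th+ (111 + 80 = 191) plus the double crossovers (35).
RF(sr–th) = (191 + 35) / 1200 = 226/1200 = 0.1883 → 18.8 m.u.

18.8 m.u.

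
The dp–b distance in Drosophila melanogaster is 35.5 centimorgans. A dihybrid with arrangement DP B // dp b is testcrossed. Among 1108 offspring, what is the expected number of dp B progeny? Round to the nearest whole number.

A map distance of 35.5 centimorgans corresponds to a recombination frequency of 0.355.
The F1 is DP B / dp b, so dp B is a recombinant gamete class with expected frequency r/2 = 0.355/2 = 0.1775.
Expected number = 0.1775 × 1108 = 196.67 ≈ 197.

197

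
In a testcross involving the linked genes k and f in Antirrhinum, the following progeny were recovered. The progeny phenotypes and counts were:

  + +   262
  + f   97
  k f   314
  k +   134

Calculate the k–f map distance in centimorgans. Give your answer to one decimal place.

28.6 centimorgans

The two most frequent classes, + + (262) and k f (314), are the parental types, so the F1 was + + / k f.
The recombinant classes are + f and k +: 97 + 134 = 231.
Recombination frequency = 231/807 = 0.2862 ≈ 28.6%, i.e. 28.6 centimorgans.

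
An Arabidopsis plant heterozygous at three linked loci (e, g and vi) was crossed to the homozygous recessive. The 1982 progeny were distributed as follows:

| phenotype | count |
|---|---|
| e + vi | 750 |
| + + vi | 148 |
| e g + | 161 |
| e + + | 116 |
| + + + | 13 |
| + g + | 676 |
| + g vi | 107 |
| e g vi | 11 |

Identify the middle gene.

The two most frequent reciprocal classes, + g + and e + vi, are the parental types, so the F1 was + g + / e + vi.
The two rarest classes, + + + and e g vi, are the double crossovers. Comparing them with the parentals, only the g allele has switched, so g is the middle locus and the order is vi – g – e.

g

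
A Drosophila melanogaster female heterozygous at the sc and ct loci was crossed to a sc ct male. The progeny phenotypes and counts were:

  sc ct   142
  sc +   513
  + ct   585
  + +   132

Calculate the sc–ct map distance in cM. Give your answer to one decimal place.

The two most frequent classes, + ct (585) and sc + (513), are the parental types, so the F1 was + ct / sc +.
The recombinant classes are + + and sc ct: 132 + 142 = 274.
Recombination frequency = 274/1372 = 0.1997 ≈ 20.0%, i.e. 20.0 cM.

20.0 cM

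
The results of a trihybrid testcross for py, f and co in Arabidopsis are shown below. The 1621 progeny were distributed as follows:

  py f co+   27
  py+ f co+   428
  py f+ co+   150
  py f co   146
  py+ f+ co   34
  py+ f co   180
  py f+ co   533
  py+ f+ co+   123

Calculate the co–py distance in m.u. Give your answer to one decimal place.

The two most frequent reciprocal classes, py f+ co and py+ f co+, are the parental types, so the F1 was py f+ co / py+ f co+.
The two rarest classes, py+ f+ co and py f co+, are the double crossovers. Comparing them with the parentals, only the py allele has switched, so py is the middle locus and the order is co – py – f.
Crossovers in the co–py interval produce the single-crossover classes py f+ co+ and py+ f co (150 + 180 = 330) plus the double crossovers (61).
RF(co–py) = (330 + 61) / 1621 = 391/1621 = 0.2412 → 24.1 m.u.

24.1 m.u.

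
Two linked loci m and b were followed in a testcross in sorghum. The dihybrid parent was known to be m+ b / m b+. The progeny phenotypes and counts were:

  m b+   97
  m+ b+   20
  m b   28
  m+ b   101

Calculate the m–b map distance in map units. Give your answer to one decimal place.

19.5 map units

The recombinant classes are m+ b+ and m b: 20 + 28 = 48.
Recombination frequency = 48/246 = 0.1951 ≈ 19.5%, i.e. 19.5 map units.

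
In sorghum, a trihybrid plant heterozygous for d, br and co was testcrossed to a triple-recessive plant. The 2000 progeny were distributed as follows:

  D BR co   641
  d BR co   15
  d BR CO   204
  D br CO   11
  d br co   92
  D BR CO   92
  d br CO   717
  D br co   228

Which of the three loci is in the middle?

d

The two most frequent reciprocal classes, d br CO and D BR co, are the parental types, so the F1 was d br CO / D BR co.
The two rarest classes, D br CO and d BR co, are the double crossovers. Comparing them with the parentals, only the d allele has switched, so d is the middle locus and the order is br – d – co.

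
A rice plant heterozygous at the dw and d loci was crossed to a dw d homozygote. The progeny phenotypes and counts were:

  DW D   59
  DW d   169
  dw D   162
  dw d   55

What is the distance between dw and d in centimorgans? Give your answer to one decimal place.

25.6 centimorgans

The two most frequent classes, DW d (169) and dw D (162), are the parental types, so the F1 was DW d / dw D.
The recombinant classes are DW D and dw d: 59 + 55 = 114.
Recombination frequency = 114/445 = 0.2562 ≈ 25.6%, i.e. 25.6 centimorgans.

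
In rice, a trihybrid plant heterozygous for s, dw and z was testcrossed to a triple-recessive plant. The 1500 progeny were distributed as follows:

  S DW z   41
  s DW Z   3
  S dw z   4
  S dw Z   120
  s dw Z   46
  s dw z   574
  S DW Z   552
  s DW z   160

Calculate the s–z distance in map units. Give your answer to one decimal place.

6.3 map units

The two most frequent reciprocal classes, S DW Z and s dw z, are the parental types, so the F1 was S DW Z / s dw z.
The two rarest classes, s DW Z and S dw z, are the double crossovers. Comparing them with the parentals, only the s allele has switched, so s is the middle locus and the order is dw – s – z.
Crossovers in the s–z interval produce the single-crossover classes S DW z and s dw Z (41 + 46 = 87) plus the double crossovers (7).
RF(s–z) = (87 + 7) / 1500 = 94/1500 = 0.0627 → 6.3 map units.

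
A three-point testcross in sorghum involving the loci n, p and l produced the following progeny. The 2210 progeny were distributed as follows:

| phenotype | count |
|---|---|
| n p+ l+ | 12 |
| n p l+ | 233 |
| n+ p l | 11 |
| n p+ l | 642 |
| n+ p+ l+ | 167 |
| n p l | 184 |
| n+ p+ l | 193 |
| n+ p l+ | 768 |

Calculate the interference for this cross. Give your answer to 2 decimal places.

0.70

The two most frequent reciprocal classes, n p+ l and n+ p l+, are the parental types, so the F1 was n p+ l / n+ p l+.
The two rarest classes, n p+ l+ and n+ p l, are the double crossovers. Comparing them with the parentals, only the l allele has switched, so l is the middle locus and the order is p – l – n.
p–l: (351 + 23)/2210 = 0.1692; l–n: (426 + 23)/2210 = 0.2032.
Expected DCO frequency = 0.1692 × 0.2032 ≈ 0.03438; observed = 23/2210 ≈ 0.01041.
Coefficient of coincidence = 0.01041/0.03438 ≈ 0.30; interference = 1 − 0.30 = 0.70.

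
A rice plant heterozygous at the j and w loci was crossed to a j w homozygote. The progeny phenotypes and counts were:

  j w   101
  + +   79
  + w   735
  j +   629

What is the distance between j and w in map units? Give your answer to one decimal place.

11.7 map units

The two most frequent classes, + w (735) and j + (629), are the parental types, so the F1 was + w / j +.
The recombinant classes are + + and j w: 79 + 101 = 180.
Recombination frequency = 180/1544 = 0.1166 ≈ 11.7%, i.e. 11.7 map units.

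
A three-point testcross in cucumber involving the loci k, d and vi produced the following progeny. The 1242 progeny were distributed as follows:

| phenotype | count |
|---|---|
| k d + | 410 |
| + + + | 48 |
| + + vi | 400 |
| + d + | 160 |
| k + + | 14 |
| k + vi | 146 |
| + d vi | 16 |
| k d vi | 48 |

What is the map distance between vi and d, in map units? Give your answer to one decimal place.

The two most frequent reciprocal classes, + + vi and k d +, are the parental types, so the F1 was + + vi / k d +.
The two rarest classes, + d vi and k + +, are the double crossovers. Comparing them with the parentals, only the d allele has switched, so d is the middle locus and the order is k – d – vi.
Crossovers in the d–vi interval produce the single-crossover classes + + + and k d vi (48 + 48 = 96) plus the double crossovers (30).
RF(d–vi) = (96 + 30) / 1242 = 126/1242 = 0.1014 → 10.1 map units.

10.1 map units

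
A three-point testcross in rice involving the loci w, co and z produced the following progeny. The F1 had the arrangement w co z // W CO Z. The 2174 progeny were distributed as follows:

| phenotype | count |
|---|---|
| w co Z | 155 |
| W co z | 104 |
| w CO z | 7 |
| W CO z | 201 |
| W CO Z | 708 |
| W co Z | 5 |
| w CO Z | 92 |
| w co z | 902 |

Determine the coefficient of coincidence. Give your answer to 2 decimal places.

The two rarest classes, w CO z and W co Z, are the double crossovers. Comparing them with the parentals, only the co allele has switched, so co is the middle locus and the order is z – co – w.
z–co: (356 + 12)/2174 = 0.1693; co–w: (196 + 12)/2174 = 0.0957.
Expected DCO frequency = 0.1693 × 0.0957 ≈ 0.01620; observed = 12/2174 ≈ 0.00552.
Coefficient of coincidence = 0.00552/0.01620 ≈ 0.34.

0.34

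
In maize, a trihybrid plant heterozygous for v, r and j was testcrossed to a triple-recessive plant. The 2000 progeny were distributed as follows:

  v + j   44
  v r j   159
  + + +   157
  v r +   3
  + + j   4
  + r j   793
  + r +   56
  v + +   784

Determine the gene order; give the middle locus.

r

The two most frequent reciprocal classes, + r j and v + +, are the parental types, so the F1 was + r j / v + +.
The two rarest classes, + + j and v r +, are the double crossovers. Comparing them with the parentals, only the r allele has switched, so r is the middle locus and the order is j – r – v.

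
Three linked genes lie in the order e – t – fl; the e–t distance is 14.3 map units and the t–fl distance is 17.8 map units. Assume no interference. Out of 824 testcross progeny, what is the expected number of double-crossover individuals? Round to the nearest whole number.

21

Map distances give recombination frequencies of 0.143 and 0.178 for the two intervals.
With no interference, expected double-crossover frequency = 0.143 × 0.178 = 0.02545.
Expected number = 0.02545 × 824 = 20.97 ≈ 21.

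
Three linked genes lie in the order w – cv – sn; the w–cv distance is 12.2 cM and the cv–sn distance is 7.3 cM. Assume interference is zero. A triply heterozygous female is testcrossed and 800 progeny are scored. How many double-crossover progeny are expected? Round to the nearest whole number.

Map distances give recombination frequencies of 0.122 and 0.073 for the two intervals.
With no interference, expected double-crossover frequency = 0.122 × 0.073 = 0.00891.
Expected number = 0.00891 × 800 = 7.12 ≈ 7.

7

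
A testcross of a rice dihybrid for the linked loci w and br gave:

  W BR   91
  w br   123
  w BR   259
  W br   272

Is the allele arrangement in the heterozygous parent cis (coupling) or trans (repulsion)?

The two most frequent classes are W br (272) and w BR (259); these are the parental (non-recombinant) types.
So the F1 carried W br on one chromosome and w BR on the other — the recessive alleles are on opposite chromosomes (trans / repulsion).

trans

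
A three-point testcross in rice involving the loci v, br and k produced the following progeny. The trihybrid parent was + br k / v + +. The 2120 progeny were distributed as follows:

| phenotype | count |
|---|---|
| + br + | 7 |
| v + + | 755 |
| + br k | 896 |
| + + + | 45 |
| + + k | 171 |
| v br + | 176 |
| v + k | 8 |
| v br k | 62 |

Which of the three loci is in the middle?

The two rarest classes, + br + and v + k, are the double crossovers. Comparing them with the parentals, only the k allele has switched, so k is the middle locus and the order is v – k – br.

k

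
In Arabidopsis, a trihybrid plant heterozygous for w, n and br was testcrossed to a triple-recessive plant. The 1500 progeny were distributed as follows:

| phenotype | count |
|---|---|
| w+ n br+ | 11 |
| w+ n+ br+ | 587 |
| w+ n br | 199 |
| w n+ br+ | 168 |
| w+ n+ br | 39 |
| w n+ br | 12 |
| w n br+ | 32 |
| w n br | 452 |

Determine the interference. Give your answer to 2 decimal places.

The two most frequent reciprocal classes, w n br and w+ n+ br+, are the parental types, so the F1 was w n br / w+ n+ br+.
The two rarest classes, w n+ br and w+ n br+, are the double crossovers. Comparing them with the parentals, only the n allele has switched, so n is the middle locus and the order is w – n – br.
w–n: (367 + 23)/1500 = 0.2600; n–br: (71 + 23)/1500 = 0.0627.
Expected DCO frequency = 0.2600 × 0.0627 ≈ 0.01630; observed = 23/1500 ≈ 0.01533.
Coefficient of coincidence = 0.01533/0.01630 ≈ 0.94; interference = 1 − 0.94 = 0.06.

0.06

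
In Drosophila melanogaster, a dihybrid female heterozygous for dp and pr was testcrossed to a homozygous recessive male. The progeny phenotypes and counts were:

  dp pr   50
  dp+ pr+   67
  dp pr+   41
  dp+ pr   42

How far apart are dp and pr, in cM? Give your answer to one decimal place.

41.5 cM

The two most frequent classes, dp+ pr+ (67) and dp pr (50), are the parental types, so the F1 was dp+ pr+ / dp pr.
The recombinant classes are dp+ pr and dp pr+: 42 + 41 = 83.
Recombination frequency = 83/200 = 0.4150 ≈ 41.5%, i.e. 41.5 cM.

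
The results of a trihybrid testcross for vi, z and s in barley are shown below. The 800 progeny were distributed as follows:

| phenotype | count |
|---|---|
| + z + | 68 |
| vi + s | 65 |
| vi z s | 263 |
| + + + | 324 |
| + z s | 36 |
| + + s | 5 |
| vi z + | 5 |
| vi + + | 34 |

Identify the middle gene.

The two most frequent reciprocal classes, + + + and vi z s, are the parental types, so the F1 was + + + / vi z s.
The two rarest classes, + + s and vi z +, are the double crossovers. Comparing them with the parentals, only the s allele has switched, so s is the middle locus and the order is z – s – vi.

s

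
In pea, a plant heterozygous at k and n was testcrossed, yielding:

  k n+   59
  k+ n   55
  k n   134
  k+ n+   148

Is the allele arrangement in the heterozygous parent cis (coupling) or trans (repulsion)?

The two most frequent classes are k+ n+ (148) and k n (134); these are the parental (non-recombinant) types.
So the F1 carried k+ n+ on one chromosome and k n on the other — the recessive alleles are on the same chromosome (cis / coupling).

cis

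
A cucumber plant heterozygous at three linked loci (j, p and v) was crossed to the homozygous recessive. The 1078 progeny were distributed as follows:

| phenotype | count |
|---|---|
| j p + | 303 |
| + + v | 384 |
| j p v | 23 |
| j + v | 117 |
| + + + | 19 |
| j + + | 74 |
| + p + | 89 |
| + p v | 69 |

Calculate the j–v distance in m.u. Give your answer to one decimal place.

The two most frequent reciprocal classes, + + v and j p +, are the parental types, so the F1 was + + v / j p +.
The two rarest classes, + + + and j p v, are the double crossovers. Comparing them with the parentals, only the v allele has switched, so v is the middle locus and the order is p – v – j.
Crossovers in the v–j interval produce the single-crossover classes j + v and + p + (117 + 89 = 206) plus the double crossovers (42).
RF(v–j) = (206 + 42) / 1078 = 248/1078 = 0.2301 → 23.0 m.u.

23.0 m.u.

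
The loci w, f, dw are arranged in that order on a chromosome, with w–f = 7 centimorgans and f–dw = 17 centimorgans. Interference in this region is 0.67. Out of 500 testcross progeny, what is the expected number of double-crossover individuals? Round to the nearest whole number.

Map distances give recombination frequencies of 0.070 and 0.170 for the two intervals.
With interference 0.67 (so coincidence = 0.33), expected double-crossover frequency = 0.070 × 0.170 × 0.33 = 0.00393.
Expected number = 0.00393 × 500 = 1.96 ≈ 2.

2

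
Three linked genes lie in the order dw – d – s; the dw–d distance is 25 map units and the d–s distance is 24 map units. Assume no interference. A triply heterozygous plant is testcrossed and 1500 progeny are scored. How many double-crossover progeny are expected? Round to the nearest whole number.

90

Map distances give recombination frequencies of 0.250 and 0.240 for the two intervals.
With no interference, expected double-crossover frequency = 0.250 × 0.240 = 0.06000.
Expected number = 0.06000 × 1500 = 90.00 ≈ 90.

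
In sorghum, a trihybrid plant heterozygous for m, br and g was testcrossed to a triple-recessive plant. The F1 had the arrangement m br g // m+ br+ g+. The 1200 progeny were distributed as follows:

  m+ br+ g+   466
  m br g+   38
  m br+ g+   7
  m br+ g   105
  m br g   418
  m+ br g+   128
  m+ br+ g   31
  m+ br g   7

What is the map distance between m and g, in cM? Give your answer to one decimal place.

The two rarest classes, m+ br g and m br+ g+, are the double crossovers. Comparing them with the parentals, only the m allele has switched, so m is the middle locus and the order is br – m – g.
Crossovers in the m–g interval produce the single-crossover classes m br g+ and m+ br+ g (38 + 31 = 69) plus the double crossovers (14).
RF(m–g) = (69 + 14) / 1200 = 83/1200 = 0.0692 → 6.9 cM.

6.9 cM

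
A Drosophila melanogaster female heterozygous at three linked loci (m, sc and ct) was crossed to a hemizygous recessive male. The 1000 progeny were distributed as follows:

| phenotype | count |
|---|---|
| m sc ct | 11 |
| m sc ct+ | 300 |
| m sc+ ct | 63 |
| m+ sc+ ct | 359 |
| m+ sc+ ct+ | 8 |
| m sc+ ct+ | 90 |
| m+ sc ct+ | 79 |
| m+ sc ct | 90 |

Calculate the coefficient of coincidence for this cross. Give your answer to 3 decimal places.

0.593

The two most frequent reciprocal classes, m+ sc+ ct and m sc ct+, are the parental types, so the F1 was m+ sc+ ct / m sc ct+.
The two rarest classes, m+ sc+ ct+ and m sc ct, are the double crossovers. Comparing them with the parentals, only the ct allele has switched, so ct is the middle locus and the order is sc – ct – m.
sc–ct: (180 + 19)/1000 = 0.1990; ct–m: (142 + 19)/1000 = 0.1610.
Expected DCO frequency = 0.1990 × 0.1610 ≈ 0.03204; observed = 19/1000 ≈ 0.01900.
Coefficient of coincidence = 0.01900/0.03204 ≈ 0.593.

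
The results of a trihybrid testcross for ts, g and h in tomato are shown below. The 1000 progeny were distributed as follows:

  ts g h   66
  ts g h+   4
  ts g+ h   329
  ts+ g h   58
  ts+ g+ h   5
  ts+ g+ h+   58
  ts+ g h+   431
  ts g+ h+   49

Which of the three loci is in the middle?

ts

The two most frequent reciprocal classes, ts g+ h and ts+ g h+, are the parental types, so the F1 was ts g+ h / ts+ g h+.
The two rarest classes, ts+ g+ h and ts g h+, are the double crossovers. Comparing them with the parentals, only the ts allele has switched, so ts is the middle locus and the order is h – ts – g.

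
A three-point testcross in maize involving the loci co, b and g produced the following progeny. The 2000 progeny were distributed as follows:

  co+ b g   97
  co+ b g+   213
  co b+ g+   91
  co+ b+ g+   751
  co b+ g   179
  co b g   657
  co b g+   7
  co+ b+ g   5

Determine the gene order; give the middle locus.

The two most frequent reciprocal classes, co+ b+ g+ and co b g, are the parental types, so the F1 was co+ b+ g+ / co b g.
The two rarest classes, co+ b+ g and co b g+, are the double crossovers. Comparing them with the parentals, only the g allele has switched, so g is the middle locus and the order is co – g – b.

g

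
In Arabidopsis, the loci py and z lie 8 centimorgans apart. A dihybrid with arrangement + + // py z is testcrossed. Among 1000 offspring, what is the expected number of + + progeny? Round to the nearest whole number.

460

A map distance of 8 centimorgans corresponds to a recombination frequency of 0.080.
The F1 is + + / py z, so + + is a parental gamete class with expected frequency (1 − r)/2 = 0.920/2 = 0.4600.
Expected number = 0.4600 × 1000 = 460.00 ≈ 460.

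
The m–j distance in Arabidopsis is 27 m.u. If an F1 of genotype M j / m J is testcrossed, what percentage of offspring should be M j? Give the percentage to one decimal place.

A map distance of 27 m.u. corresponds to a recombination frequency of 0.270.
The F1 is M j / m J, so M j is a parental gamete class with expected frequency (1 − r)/2 = 0.730/2 = 0.3650.
That is 0.3650 = 36.5% of the progeny.

36.5%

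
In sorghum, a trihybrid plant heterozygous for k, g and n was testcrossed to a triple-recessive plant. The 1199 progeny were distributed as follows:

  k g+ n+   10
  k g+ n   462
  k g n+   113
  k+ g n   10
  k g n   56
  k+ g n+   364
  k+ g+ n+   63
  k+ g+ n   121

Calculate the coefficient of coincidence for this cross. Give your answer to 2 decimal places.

The two most frequent reciprocal classes, k g+ n and k+ g n+, are the parental types, so the F1 was k g+ n / k+ g n+.
The two rarest classes, k g+ n+ and k+ g n, are the double crossovers. Comparing them with the parentals, only the n allele has switched, so n is the middle locus and the order is g – n – k.
g–n: (119 + 20)/1199 = 0.1159; n–k: (234 + 20)/1199 = 0.2118.
Expected DCO frequency = 0.1159 × 0.2118 ≈ 0.02455; observed = 20/1199 ≈ 0.01668.
Coefficient of coincidence = 0.01668/0.02455 ≈ 0.68.

0.68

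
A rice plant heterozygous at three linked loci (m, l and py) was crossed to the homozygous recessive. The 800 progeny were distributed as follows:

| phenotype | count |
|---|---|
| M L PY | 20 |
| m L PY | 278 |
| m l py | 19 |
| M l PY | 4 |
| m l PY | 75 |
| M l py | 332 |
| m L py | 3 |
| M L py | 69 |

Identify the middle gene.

py

The two most frequent reciprocal classes, m L PY and M l py, are the parental types, so the F1 was m L PY / M l py.
The two rarest classes, m L py and M l PY, are the double crossovers. Comparing them with the parentals, only the py allele has switched, so py is the middle locus and the order is l – py – m.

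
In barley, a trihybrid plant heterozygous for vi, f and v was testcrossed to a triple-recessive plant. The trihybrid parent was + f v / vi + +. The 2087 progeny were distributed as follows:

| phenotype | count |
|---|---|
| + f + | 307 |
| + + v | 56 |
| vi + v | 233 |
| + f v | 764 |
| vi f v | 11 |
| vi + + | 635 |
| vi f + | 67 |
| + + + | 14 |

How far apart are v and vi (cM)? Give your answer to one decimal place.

The two rarest classes, vi f v and + + +, are the double crossovers. Comparing them with the parentals, only the vi allele has switched, so vi is the middle locus and the order is f – vi – v.
Crossovers in the vi–v interval produce the single-crossover classes + f + and vi + v (307 + 233 = 540) plus the double crossovers (25).
RF(vi–v) = (540 + 25) / 2087 = 565/2087 = 0.2707 → 27.1 cM.

27.1 cM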